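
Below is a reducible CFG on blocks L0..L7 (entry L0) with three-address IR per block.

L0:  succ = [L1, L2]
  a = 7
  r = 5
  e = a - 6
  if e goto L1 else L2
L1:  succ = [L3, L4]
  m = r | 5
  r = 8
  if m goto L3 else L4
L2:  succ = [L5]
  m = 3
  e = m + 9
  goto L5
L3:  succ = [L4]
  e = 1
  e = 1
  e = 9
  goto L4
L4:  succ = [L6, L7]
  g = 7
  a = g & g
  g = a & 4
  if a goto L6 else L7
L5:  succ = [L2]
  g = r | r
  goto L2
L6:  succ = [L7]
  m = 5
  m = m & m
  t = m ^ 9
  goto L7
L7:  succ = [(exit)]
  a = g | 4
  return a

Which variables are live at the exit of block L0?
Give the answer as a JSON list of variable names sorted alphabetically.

Per-block:
  L0: def={a,e,r} ue=∅
  L1: def={m,r} ue={r}
  L2: def={e,m} ue=∅
  L3: def={e} ue=∅
  L4: def={a,g} ue=∅
  L5: def={g} ue={r}
  L6: def={m,t} ue=∅
  L7: def={a} ue={g}

Backward fixpoint:
  L0: in=∅ out={r}
  L1: in={r} out=∅
  L2: in={r} out={r}
  L3: in=∅ out=∅
  L4: in=∅ out={g}
  L5: in={r} out={r}
  L6: in={g} out={g}
  L7: in={g} out=∅

live-out(L0) = ["r"]

Answer: ["r"]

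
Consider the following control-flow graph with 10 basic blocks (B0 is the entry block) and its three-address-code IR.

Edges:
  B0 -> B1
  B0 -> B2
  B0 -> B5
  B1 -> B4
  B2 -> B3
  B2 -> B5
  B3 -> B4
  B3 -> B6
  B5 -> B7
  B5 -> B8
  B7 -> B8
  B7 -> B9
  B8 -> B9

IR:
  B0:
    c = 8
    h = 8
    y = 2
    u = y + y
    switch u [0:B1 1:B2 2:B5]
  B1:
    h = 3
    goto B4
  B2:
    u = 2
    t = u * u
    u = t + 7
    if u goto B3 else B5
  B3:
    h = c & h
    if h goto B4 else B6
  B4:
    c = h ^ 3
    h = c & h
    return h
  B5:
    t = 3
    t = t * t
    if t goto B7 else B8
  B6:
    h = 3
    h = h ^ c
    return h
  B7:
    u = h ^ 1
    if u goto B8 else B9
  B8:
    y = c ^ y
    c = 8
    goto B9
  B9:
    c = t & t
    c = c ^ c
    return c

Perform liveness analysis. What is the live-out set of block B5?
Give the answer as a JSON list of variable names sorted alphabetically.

Block summaries:
  B0: def={c,h,u,y} ue=∅
  B1: def={h} ue=∅
  B2: def={t,u} ue=∅
  B3: def={h} ue={c,h}
  B4: def={c,h} ue={h}
  B5: def={t} ue=∅
  B6: def={h} ue={c}
  B7: def={u} ue={h}
  B8: def={c,y} ue={c,y}
  B9: def={c} ue={t}

Backward fixpoint:
  live B0: ∅→{c,h,y}
  live B1: ∅→{h}
  live B2: {c,h,y}→{c,h,y}
  live B3: {c,h}→{c,h}
  live B4: {h}→∅
  live B5: {c,h,y}→{c,h,t,y}
  live B6: {c}→∅
  live B7: {c,h,t,y}→{c,t,y}
  live B8: {c,t,y}→{t}
  live B9: {t}→∅

live-out(B5) = ["c", "h", "t", "y"]

Answer: ["c", "h", "t", "y"]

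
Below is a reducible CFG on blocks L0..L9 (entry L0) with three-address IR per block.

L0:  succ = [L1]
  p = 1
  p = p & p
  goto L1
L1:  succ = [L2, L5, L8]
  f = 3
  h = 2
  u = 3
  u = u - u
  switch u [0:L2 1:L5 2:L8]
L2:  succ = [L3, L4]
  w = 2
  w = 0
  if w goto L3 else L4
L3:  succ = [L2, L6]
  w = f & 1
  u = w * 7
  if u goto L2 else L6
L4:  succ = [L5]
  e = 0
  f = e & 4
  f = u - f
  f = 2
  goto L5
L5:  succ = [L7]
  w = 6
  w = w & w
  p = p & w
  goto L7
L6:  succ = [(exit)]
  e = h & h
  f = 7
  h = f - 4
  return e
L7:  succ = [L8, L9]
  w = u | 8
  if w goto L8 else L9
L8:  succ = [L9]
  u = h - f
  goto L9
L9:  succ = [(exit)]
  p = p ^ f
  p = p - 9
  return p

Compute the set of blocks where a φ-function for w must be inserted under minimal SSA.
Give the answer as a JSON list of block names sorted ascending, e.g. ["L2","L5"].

idom tree: L1←L0 L2←L1 L3←L2 L4←L2 L5←L1 L6←L3 L7←L5 L8←L1 L9←L1
Dom∩ at merges:
  L2: preds {L1,L3}: {L0,L1} ∩ {L0,L1,L2,L3} = {L0,L1}; idom=L1
  L5: preds {L1,L4}: {L0,L1} ∩ {L0,L1,L2,L4} = {L0,L1}; idom=L1
  L8: preds {L1,L7}: {L0,L1} ∩ {L0,L1,L5,L7} = {L0,L1}; idom=L1
  L9: preds {L7,L8}: {L0,L1,L5,L7} ∩ {L0,L1,L8} = {L0,L1}; idom=L1

DF walk-up:
  join L2 pred L1: · stop@L1
  join L2 pred L3: L3→L2 stop@L1
  join L5 pred L1: · stop@L1
  join L5 pred L4: L4→L2 stop@L1
  join L8 pred L1: · stop@L1
  join L8 pred L7: L7→L5 stop@L1
  join L9 pred L7: L7→L5 stop@L1
  join L9 pred L8: L8 stop@L1
  DF(L0)=∅
  DF(L1)=∅
  DF(L2)={L2,L5}
  DF(L3)={L2}
  DF(L4)={L5}
  DF(L5)={L8,L9}
  DF(L6)=∅
  DF(L7)={L8,L9}
  DF(L8)={L9}
  DF(L9)=∅

φ for w: defs {L2,L3,L5,L7}
  DF⁺ = {L2,L5,L8,L9}

Answer: ["L2", "L5", "L8", "L9"]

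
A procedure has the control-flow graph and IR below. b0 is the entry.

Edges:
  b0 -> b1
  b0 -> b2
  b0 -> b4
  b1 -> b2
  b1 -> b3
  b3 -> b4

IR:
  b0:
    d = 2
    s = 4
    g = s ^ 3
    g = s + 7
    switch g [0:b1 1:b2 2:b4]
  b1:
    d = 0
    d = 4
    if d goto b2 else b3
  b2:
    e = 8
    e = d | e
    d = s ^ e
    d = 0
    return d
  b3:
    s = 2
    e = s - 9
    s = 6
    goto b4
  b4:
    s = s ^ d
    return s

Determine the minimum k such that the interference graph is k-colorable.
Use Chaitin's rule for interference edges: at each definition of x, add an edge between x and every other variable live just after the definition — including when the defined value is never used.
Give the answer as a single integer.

def/use:
  b0: {d,g,s} / ∅
  b1: {d} / ∅
  b2: {d,e} / {d,s}
  b3: {e,s} / ∅
  b4: {s} / {d,s}

Backward fixpoint:
  live b0: ∅→{d,s}
  live b1: {s}→{d,s}
  live b2: {d,s}→∅
  live b3: {d}→{d,s}
  live b4: {d,s}→∅

Interference:
  d: {e,g,s}
  e: {d,s}
  g: {d,s}
  s: {d,e,g}

Chromatic number:
  {d,e,s} pairwise interfere (3-clique) ⇒ χ ≥ 3
  assign d→r0 e→r2 g→r2 s→r1 — no edge inside a register ⇒ χ ≤ 3
  χ = 3

Answer: 3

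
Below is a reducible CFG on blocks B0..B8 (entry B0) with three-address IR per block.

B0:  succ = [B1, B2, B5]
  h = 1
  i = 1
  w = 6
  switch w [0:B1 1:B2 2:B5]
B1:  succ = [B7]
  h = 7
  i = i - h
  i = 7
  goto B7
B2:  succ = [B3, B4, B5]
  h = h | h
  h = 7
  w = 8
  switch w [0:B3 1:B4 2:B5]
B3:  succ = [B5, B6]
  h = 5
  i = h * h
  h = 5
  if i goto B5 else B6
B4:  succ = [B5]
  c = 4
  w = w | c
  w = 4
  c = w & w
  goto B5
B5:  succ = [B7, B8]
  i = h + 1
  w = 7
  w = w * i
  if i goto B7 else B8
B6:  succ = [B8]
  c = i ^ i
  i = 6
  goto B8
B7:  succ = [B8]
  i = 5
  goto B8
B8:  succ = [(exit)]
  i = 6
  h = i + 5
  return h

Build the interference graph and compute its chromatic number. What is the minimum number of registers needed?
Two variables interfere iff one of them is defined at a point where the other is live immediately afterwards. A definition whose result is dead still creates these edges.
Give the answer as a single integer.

Per-block:
  B0: {h,i,w} / ∅
  B1: {h,i} / {i}
  B2: {h,w} / {h}
  B3: {h,i} / ∅
  B4: {c,w} / {w}
  B5: {i,w} / {h}
  B6: {c,i} / {i}
  B7: {i} / ∅
  B8: {h,i} / ∅

Backward fixpoint:
  live B0: ∅→{h,i}
  live B1: {i}→∅
  live B2: {h}→{h,w}
  live B3: ∅→{h,i}
  live B4: {h,w}→{h}
  live B5: {h}→∅
  live B6: {i}→∅
  live B7: ∅→∅
  live B8: ∅→∅

Interfere edges:
  c — {h,w}
  h — {c,i,w}
  i — {h,w}
  w — {c,h,i}

Colouring:
  clique {c,h,w} ⇒ need ≥ 3
  assign c→c2 h→c0 i→c2 w→c1 — no edge inside a register ⇒ χ ≤ 3
  χ = 3

Answer: 3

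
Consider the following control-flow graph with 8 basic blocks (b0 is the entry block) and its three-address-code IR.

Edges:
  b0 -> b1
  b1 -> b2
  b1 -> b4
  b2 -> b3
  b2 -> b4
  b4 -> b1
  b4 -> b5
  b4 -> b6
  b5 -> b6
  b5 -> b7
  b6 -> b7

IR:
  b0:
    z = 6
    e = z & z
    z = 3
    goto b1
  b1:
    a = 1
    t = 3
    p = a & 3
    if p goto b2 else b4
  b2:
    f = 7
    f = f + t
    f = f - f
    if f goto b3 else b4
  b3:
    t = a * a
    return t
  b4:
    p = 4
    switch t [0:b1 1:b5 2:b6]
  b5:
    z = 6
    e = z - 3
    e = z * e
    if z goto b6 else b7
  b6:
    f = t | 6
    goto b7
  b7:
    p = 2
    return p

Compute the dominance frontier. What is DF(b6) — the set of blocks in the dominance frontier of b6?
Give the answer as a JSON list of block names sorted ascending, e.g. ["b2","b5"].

idom tree: b1←b0 b2←b1 b3←b2 b4←b1 b5←b4 b6←b4 b7←b4
Dom at joins:
  b1: preds {b0,b4}: {b0} ∩ {b0,b1,b4} = {b0}; idom=b0
  b4: preds {b1,b2}: {b0,b1} ∩ {b0,b1,b2} = {b0,b1}; idom=b1
  b6: preds {b4,b5}: {b0,b1,b4} ∩ {b0,b1,b4,b5} = {b0,b1,b4}; idom=b4
  b7: preds {b5,b6}: {b0,b1,b4,b5} ∩ {b0,b1,b4,b6} = {b0,b1,b4}; idom=b4

DF derivation:
  join b1 pred b0: · stop@b0
  join b1 pred b4: b4→b1 stop@b0
  join b4 pred b1: · stop@b1
  join b4 pred b2: b2 stop@b1
  join b6 pred b4: · stop@b4
  join b6 pred b5: b5 stop@b4
  join b7 pred b5: b5 stop@b4
  join b7 pred b6: b6 stop@b4
  DF(b0)=∅
  DF(b1)={b1}
  DF(b2)={b4}
  DF(b3)=∅
  DF(b4)={b1}
  DF(b5)={b6,b7}
  DF(b6)={b7}
  DF(b7)=∅

DF(b6) = ["b7"]

Answer: ["b7"]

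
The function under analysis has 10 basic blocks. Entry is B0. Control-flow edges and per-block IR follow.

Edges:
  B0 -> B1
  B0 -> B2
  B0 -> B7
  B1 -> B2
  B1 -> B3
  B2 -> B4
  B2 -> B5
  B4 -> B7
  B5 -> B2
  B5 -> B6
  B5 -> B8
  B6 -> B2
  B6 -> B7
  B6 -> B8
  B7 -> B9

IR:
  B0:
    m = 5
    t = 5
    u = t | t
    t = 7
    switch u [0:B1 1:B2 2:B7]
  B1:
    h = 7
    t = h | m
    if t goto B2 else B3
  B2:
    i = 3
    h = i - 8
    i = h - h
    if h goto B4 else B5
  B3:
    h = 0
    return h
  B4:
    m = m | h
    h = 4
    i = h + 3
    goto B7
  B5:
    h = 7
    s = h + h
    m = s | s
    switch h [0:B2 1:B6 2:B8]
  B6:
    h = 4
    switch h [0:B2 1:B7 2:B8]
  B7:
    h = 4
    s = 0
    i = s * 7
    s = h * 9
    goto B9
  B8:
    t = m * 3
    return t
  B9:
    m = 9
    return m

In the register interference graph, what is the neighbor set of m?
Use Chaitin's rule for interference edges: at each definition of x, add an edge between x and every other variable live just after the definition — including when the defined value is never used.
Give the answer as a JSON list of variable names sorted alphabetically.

Answer: ["h", "i", "t", "u"]

Working:
Per-block:
  B0: def={m,t,u} ue=∅
  B1: def={h,t} ue={m}
  B2: def={h,i} ue=∅
  B3: def={h} ue=∅
  B4: def={h,i,m} ue={h,m}
  B5: def={h,m,s} ue=∅
  B6: def={h} ue=∅
  B7: def={h,i,s} ue=∅
  B8: def={t} ue={m}
  B9: def={m} ue=∅

Backward fixpoint:
  live B0: ∅→{m}
  live B1: {m}→{m}
  live B2: {m}→{h,m}
  live B3: ∅→∅
  live B4: {h,m}→∅
  live B5: ∅→{m}
  live B6: {m}→{m}
  live B7: ∅→∅
  live B8: {m}→∅
  live B9: ∅→∅

Interfere edges:
  h↔{i,m,s}
  i↔{h,m}
  m↔{h,i,t,u}
  s↔{h}
  t↔{m,u}
  u↔{m,t}

N(m) = ["h", "i", "t", "u"]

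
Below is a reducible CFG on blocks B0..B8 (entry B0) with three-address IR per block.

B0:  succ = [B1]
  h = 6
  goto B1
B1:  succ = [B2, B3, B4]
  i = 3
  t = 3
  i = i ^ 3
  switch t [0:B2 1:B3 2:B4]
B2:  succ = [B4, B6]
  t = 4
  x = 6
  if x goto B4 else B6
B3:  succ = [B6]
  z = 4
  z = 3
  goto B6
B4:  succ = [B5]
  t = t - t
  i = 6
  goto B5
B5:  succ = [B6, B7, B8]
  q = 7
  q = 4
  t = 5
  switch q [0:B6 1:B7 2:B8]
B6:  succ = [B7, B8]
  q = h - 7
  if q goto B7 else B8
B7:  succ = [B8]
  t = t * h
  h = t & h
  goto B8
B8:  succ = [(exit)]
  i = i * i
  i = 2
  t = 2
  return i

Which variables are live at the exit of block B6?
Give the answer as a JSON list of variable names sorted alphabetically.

Answer: ["h", "i", "t"]

Analysis:
Block summaries:
  B0 def {h} use ∅
  B1 def {i,t} use ∅
  B2 def {t,x} use ∅
  B3 def {z} use ∅
  B4 def {i,t} use {t}
  B5 def {q,t} use ∅
  B6 def {q} use {h}
  B7 def {h,t} use {h,t}
  B8 def {i,t} use {i}

Liveness:
  B0 li=∅ lo={h}
  B1 li={h} lo={h,i,t}
  B2 li={h,i} lo={h,i,t}
  B3 li={h,i,t} lo={h,i,t}
  B4 li={h,t} lo={h,i}
  B5 li={h,i} lo={h,i,t}
  B6 li={h,i,t} lo={h,i,t}
  B7 li={h,i,t} lo={i}
  B8 li={i} lo=∅

live-out(B6) = ["h", "i", "t"]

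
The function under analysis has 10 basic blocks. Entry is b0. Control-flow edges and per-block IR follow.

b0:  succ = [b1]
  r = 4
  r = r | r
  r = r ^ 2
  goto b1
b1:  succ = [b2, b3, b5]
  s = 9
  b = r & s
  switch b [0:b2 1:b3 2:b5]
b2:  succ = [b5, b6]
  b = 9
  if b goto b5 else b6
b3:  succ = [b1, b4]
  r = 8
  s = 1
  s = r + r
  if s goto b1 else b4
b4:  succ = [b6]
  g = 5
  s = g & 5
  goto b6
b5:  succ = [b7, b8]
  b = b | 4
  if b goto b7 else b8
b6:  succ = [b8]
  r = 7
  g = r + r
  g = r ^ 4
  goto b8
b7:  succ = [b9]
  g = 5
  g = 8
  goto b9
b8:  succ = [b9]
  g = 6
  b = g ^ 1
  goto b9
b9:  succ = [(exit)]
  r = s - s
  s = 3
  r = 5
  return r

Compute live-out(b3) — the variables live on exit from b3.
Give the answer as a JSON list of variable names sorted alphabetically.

Per-block:
  b0: def={r} ue=∅
  b1: def={b,s} ue={r}
  b2: def={b} ue=∅
  b3: def={r,s} ue=∅
  b4: def={g,s} ue=∅
  b5: def={b} ue={b}
  b6: def={g,r} ue=∅
  b7: def={g} ue=∅
  b8: def={b,g} ue=∅
  b9: def={r,s} ue={s}

Liveness:
  b0: in=∅ out={r}
  b1: in={r} out={b,s}
  b2: in={s} out={b,s}
  b3: in=∅ out={r}
  b4: in=∅ out={s}
  b5: in={b,s} out={s}
  b6: in={s} out={s}
  b7: in={s} out={s}
  b8: in={s} out={s}
  b9: in={s} out=∅

live-out(b3) = ["r"]

Answer: ["r"]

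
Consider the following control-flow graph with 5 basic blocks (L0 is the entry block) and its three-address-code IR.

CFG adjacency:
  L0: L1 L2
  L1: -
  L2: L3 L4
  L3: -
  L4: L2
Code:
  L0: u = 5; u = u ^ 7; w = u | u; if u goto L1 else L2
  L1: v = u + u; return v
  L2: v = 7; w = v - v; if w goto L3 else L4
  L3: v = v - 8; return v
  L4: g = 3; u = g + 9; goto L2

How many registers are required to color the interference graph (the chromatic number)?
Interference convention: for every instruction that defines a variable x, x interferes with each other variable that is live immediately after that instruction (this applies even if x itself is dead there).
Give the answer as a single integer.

Answer: 2

Working:
Block summaries:
  L0: {u,w} / ∅
  L1: {v} / {u}
  L2: {v,w} / ∅
  L3: {v} / {v}
  L4: {g,u} / ∅

Liveness:
  L0 li=∅ lo={u}
  L1 li={u} lo=∅
  L2 li=∅ lo={v}
  L3 li={v} lo=∅
  L4 li=∅ lo=∅

Interfere edges:
  g — ∅
  u — {w}
  v — {w}
  w — {u,v}

Colouring:
  lower bound: {u,w} mutually conflict ⇒ χ ≥ 2
  2-colouring: r0={g,w}  r1={u,v}
  χ = 2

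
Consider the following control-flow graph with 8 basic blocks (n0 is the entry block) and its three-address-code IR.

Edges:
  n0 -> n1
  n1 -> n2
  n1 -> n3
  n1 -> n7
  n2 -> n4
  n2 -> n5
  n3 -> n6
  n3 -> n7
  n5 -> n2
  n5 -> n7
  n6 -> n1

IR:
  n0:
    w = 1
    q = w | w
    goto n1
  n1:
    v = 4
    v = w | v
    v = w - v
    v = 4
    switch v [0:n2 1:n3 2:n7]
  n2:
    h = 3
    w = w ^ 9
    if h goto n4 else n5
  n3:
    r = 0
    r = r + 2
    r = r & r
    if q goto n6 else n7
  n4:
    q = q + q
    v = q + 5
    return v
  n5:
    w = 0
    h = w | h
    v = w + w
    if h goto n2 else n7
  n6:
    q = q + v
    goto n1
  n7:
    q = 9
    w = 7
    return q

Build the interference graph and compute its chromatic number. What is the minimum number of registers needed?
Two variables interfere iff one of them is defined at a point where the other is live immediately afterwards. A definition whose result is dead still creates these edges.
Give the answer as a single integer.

Answer: 4

Analysis:
Block summaries:
  n0 def {q,w} use ∅
  n1 def {v} use {w}
  n2 def {h,w} use {w}
  n3 def {r} use {q}
  n4 def {q,v} use {q}
  n5 def {h,v,w} use {h}
  n6 def {q} use {q,v}
  n7 def {q,w} use ∅

Live sets:
  n0: in=∅ out={q,w}
  n1: in={q,w} out={q,v,w}
  n2: in={q,w} out={h,q}
  n3: in={q,v,w} out={q,v,w}
  n4: in={q} out=∅
  n5: in={h,q} out={q,w}
  n6: in={q,v,w} out={q,w}
  n7: in=∅ out=∅

Conflict graph:
  h: {q,v,w}
  q: {h,r,v,w}
  r: {q,v,w}
  v: {h,q,r,w}
  w: {h,q,r,v}

Chromatic number:
  lower bound: {h,q,v,w} mutually conflict ⇒ χ ≥ 4
  4-colouring: R0={q}  R1={v}  R2={w}  R3={h,r}
  χ = 4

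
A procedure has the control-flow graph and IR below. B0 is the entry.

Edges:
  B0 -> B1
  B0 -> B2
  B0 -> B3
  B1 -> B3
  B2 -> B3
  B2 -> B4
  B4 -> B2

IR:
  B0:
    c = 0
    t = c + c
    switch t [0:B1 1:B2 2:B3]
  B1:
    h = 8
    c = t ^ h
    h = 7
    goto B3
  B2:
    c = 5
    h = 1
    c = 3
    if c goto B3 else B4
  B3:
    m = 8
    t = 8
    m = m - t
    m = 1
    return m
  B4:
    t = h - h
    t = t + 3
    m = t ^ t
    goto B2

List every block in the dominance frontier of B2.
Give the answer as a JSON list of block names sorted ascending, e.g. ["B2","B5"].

Answer: ["B2", "B3"]

Analysis:
idom tree: B1←B0 B2←B0 B3←B0 B4←B2
Dom∩ at merges:
  B2: preds {B0,B4}: {B0} ∩ {B0,B2,B4} = {B0}; idom=B0
  B3: preds {B0,B1,B2}: {B0} ∩ {B0,B1} ∩ {B0,B2} = {B0}; idom=B0

DF derivation:
  join B2 pred B0: · stop@B0
  join B2 pred B4: B4→B2 stop@B0
  join B3 pred B0: · stop@B0
  join B3 pred B1: B1 stop@B0
  join B3 pred B2: B2 stop@B0
  DF(B0)=∅
  DF(B1)={B3}
  DF(B2)={B2,B3}
  DF(B3)=∅
  DF(B4)={B2}

DF(B2) = ["B2", "B3"]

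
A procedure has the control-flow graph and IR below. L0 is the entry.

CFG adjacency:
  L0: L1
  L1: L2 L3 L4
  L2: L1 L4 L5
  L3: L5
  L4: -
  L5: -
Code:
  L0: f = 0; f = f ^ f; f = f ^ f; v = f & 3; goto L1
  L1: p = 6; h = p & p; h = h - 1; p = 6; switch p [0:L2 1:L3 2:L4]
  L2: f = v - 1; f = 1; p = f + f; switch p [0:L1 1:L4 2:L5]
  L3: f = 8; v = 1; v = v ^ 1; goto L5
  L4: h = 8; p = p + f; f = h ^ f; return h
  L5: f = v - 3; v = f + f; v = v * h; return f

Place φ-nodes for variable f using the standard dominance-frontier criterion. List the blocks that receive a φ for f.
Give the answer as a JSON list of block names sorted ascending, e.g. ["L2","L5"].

Answer: ["L1", "L4", "L5"]

Working:
idom tree: L1←L0 L2←L1 L3←L1 L4←L1 L5←L1
Dom at joins:
  L1: preds {L0,L2}: {L0} ∩ {L0,L1,L2} = {L0}; idom=L0
  L4: preds {L1,L2}: {L0,L1} ∩ {L0,L1,L2} = {L0,L1}; idom=L1
  L5: preds {L2,L3}: {L0,L1,L2} ∩ {L0,L1,L3} = {L0,L1}; idom=L1

DF walk-up:
  join L1 pred L0: · stop@L0
  join L1 pred L2: L2→L1 stop@L0
  join L4 pred L1: · stop@L1
  join L4 pred L2: L2 stop@L1
  join L5 pred L2: L2 stop@L1
  join L5 pred L3: L3 stop@L1
  DF(L0)=∅
  DF(L1)={L1}
  DF(L2)={L1,L4,L5}
  DF(L3)={L5}
  DF(L4)=∅
  DF(L5)=∅

φ for f: defs {L0,L2,L3,L4,L5}
  DF⁺ = {L1,L4,L5}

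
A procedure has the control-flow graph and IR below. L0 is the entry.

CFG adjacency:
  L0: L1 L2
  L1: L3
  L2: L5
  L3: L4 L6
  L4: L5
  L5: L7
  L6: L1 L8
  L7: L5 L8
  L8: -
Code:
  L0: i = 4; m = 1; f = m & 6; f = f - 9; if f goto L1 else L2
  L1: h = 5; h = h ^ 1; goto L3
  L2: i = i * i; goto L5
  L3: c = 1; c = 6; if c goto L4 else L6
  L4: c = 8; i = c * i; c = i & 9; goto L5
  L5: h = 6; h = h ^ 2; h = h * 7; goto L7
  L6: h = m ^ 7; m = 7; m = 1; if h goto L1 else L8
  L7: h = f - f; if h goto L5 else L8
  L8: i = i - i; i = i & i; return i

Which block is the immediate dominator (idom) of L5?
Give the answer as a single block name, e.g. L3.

idom tree: L1←L0 L2←L0 L3←L1 L4←L3 L5←L0 L6←L3 L7←L5 L8←L0
Join-block Dom:
  L1: preds {L0,L6}: {L0} ∩ {L0,L1,L3,L6} = {L0}; idom=L0
  L5: preds {L2,L4,L7}: {L0,L2} ∩ {L0,L1,L3,L4} ∩ {L0,L5,L7} = {L0}; idom=L0
  L8: preds {L6,L7}: {L0,L1,L3,L6} ∩ {L0,L5,L7} = {L0}; idom=L0

idom(L5) = L0

Answer: L0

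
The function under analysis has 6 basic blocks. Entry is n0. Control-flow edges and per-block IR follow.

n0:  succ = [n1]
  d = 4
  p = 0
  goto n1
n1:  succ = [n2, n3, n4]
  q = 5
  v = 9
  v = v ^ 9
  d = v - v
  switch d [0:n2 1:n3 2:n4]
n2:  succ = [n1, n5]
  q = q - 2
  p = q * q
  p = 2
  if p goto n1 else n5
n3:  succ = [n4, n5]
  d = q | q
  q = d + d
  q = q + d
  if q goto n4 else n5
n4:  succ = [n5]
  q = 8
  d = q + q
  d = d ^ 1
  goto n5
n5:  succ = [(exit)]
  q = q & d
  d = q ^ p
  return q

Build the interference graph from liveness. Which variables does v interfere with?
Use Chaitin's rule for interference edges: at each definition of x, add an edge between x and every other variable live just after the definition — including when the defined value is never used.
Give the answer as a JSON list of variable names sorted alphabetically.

Answer: ["p", "q"]

Working:
Block summaries:
  n0: {d,p} / ∅
  n1: {d,q,v} / ∅
  n2: {p,q} / {q}
  n3: {d,q} / {q}
  n4: {d,q} / ∅
  n5: {d,q} / {d,p,q}

Backward fixpoint:
  n0: in=∅ out={p}
  n1: in={p} out={d,p,q}
  n2: in={d,q} out={d,p,q}
  n3: in={p,q} out={d,p,q}
  n4: in={p} out={d,p,q}
  n5: in={d,p,q} out=∅

Interference:
  d↔{p,q}
  p↔{d,q,v}
  q↔{d,p,v}
  v↔{p,q}

N(v) = ["p", "q"]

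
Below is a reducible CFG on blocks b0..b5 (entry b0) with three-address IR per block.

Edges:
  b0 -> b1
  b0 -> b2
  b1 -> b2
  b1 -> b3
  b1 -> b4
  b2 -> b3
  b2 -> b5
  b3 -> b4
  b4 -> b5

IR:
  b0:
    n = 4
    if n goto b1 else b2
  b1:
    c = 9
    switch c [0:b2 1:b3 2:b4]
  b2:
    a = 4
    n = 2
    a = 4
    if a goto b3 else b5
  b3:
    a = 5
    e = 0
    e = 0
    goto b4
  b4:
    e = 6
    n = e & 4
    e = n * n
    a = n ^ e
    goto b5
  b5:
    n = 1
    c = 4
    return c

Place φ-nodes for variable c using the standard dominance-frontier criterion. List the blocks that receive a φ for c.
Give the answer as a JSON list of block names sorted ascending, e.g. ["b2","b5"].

idom tree: b1←b0 b2←b0 b3←b0 b4←b0 b5←b0
Dom at joins:
  b2: preds {b0,b1}: {b0} ∩ {b0,b1} = {b0}; idom=b0
  b3: preds {b1,b2}: {b0,b1} ∩ {b0,b2} = {b0}; idom=b0
  b4: preds {b1,b3}: {b0,b1} ∩ {b0,b3} = {b0}; idom=b0
  b5: preds {b2,b4}: {b0,b2} ∩ {b0,b4} = {b0}; idom=b0

Frontier:
  join b2 pred b0: · stop@b0
  join b2 pred b1: b1 stop@b0
  join b3 pred b1: b1 stop@b0
  join b3 pred b2: b2 stop@b0
  join b4 pred b1: b1 stop@b0
  join b4 pred b3: b3 stop@b0
  join b5 pred b2: b2 stop@b0
  join b5 pred b4: b4 stop@b0
  b0: DF=∅
  b1: DF={b2,b3,b4}
  b2: DF={b3,b5}
  b3: DF={b4}
  b4: DF={b5}
  b5: DF=∅

φ for c: defs {b1,b5}
  DF⁺ = {b2,b3,b4,b5}

Answer: ["b2", "b3", "b4", "b5"]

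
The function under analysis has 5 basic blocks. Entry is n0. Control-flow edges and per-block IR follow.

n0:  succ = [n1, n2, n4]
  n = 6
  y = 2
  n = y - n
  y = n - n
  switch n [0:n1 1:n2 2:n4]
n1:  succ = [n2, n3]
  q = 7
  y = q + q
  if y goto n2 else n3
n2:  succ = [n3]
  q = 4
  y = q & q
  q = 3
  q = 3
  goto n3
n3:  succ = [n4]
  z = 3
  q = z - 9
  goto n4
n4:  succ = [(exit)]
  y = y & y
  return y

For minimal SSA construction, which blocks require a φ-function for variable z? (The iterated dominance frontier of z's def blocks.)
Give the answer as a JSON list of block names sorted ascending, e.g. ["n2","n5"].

idom tree: n1←n0 n2←n0 n3←n0 n4←n0
Dom at joins:
  n2: preds {n0,n1}: {n0} ∩ {n0,n1} = {n0}; idom=n0
  n3: preds {n1,n2}: {n0,n1} ∩ {n0,n2} = {n0}; idom=n0
  n4: preds {n0,n3}: {n0} ∩ {n0,n3} = {n0}; idom=n0

DF walk-up:
  join n2 pred n0: · stop@n0
  join n2 pred n1: n1 stop@n0
  join n3 pred n1: n1 stop@n0
  join n3 pred n2: n2 stop@n0
  join n4 pred n0: · stop@n0
  join n4 pred n3: n3 stop@n0
  n0: DF=∅
  n1: DF={n2,n3}
  n2: DF={n3}
  n3: DF={n4}
  n4: DF=∅

φ for z: defs {n3}
  DF⁺ = {n4}

Answer: ["n4"]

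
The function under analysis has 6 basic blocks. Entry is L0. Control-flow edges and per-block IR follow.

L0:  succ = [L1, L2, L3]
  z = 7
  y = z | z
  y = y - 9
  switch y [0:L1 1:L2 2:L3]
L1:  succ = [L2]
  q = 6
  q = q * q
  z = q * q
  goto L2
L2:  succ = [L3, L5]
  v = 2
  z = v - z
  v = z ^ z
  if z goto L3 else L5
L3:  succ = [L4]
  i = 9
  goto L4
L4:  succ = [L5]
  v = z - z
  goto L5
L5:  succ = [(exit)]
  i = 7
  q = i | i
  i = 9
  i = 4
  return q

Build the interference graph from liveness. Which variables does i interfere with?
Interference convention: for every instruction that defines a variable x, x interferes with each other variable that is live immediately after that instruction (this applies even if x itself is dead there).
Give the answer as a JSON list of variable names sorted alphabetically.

Block summaries:
  L0 def {y,z} use ∅
  L1 def {q,z} use ∅
  L2 def {v,z} use {z}
  L3 def {i} use ∅
  L4 def {v} use {z}
  L5 def {i,q} use ∅

Liveness:
  live L0: ∅→{z}
  live L1: ∅→{z}
  live L2: {z}→{z}
  live L3: {z}→{z}
  live L4: {z}→∅
  live L5: ∅→∅

Interfere edges:
  i↔{q,z}
  q↔{i}
  v↔{z}
  y↔{z}
  z↔{i,v,y}

N(i) = ["q", "z"]

Answer: ["q", "z"]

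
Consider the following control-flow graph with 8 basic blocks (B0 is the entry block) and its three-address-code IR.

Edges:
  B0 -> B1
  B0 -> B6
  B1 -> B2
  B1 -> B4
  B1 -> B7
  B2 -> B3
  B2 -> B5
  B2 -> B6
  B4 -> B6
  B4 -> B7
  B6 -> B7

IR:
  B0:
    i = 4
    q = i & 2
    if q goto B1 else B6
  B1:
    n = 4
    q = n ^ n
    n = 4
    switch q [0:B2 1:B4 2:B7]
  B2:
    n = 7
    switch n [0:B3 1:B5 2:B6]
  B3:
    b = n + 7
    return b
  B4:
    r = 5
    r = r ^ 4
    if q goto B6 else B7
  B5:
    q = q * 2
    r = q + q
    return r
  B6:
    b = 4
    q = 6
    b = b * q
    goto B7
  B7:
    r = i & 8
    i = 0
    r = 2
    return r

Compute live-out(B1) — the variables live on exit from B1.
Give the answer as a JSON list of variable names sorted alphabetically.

Per-block:
  B0: {i,q} / ∅
  B1: {n,q} / ∅
  B2: {n} / ∅
  B3: {b} / {n}
  B4: {r} / {q}
  B5: {q,r} / {q}
  B6: {b,q} / ∅
  B7: {i,r} / {i}

Liveness:
  B0: in=∅ out={i}
  B1: in={i} out={i,q}
  B2: in={i,q} out={i,n,q}
  B3: in={n} out=∅
  B4: in={i,q} out={i}
  B5: in={q} out=∅
  B6: in={i} out={i}
  B7: in={i} out=∅

live-out(B1) = ["i", "q"]

Answer: ["i", "q"]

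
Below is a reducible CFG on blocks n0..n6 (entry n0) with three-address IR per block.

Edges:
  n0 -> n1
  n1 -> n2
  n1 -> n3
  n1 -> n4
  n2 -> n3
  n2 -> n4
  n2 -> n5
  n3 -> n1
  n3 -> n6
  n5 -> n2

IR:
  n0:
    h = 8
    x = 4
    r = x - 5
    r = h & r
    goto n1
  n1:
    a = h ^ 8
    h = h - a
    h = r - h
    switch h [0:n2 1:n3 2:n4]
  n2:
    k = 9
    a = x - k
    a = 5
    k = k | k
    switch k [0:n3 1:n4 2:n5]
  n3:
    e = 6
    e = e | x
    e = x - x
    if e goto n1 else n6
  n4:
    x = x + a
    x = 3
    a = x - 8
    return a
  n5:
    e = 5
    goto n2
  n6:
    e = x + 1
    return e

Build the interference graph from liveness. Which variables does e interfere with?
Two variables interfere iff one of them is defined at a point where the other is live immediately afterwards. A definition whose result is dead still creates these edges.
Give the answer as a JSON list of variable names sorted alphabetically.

Answer: ["h", "r", "x"]

Working:
def/use:
  n0: def={h,r,x} ue=∅
  n1: def={a,h} ue={h,r}
  n2: def={a,k} ue={x}
  n3: def={e} ue={x}
  n4: def={a,x} ue={a,x}
  n5: def={e} ue=∅
  n6: def={e} ue={x}

Backward fixpoint:
  n0: in=∅ out={h,r,x}
  n1: in={h,r,x} out={a,h,r,x}
  n2: in={h,r,x} out={a,h,r,x}
  n3: in={h,r,x} out={h,r,x}
  n4: in={a,x} out=∅
  n5: in={h,r,x} out={h,r,x}
  n6: in={x} out=∅

Interference:
  a: {h,k,r,x}
  e: {h,r,x}
  h: {a,e,k,r,x}
  k: {a,h,r,x}
  r: {a,e,h,k,x}
  x: {a,e,h,k,r}

N(e) = ["h", "r", "x"]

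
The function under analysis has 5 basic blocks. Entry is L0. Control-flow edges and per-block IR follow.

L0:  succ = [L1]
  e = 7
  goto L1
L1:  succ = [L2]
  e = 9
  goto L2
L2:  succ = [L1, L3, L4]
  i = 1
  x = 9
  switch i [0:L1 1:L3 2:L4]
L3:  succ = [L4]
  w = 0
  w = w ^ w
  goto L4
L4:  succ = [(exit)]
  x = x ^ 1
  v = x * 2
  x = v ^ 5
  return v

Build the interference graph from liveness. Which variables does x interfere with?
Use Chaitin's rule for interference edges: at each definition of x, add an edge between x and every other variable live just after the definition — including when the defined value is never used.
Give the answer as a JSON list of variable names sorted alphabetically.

Answer: ["i", "v", "w"]

Analysis:
def/use:
  L0: {e} / ∅
  L1: {e} / ∅
  L2: {i,x} / ∅
  L3: {w} / ∅
  L4: {v,x} / {x}

Backward fixpoint:
  L0 li=∅ lo=∅
  L1 li=∅ lo=∅
  L2 li=∅ lo={x}
  L3 li={x} lo={x}
  L4 li={x} lo=∅

Interference:
  e: ∅
  i: {x}
  v: {x}
  w: {x}
  x: {i,v,w}

N(x) = ["i", "v", "w"]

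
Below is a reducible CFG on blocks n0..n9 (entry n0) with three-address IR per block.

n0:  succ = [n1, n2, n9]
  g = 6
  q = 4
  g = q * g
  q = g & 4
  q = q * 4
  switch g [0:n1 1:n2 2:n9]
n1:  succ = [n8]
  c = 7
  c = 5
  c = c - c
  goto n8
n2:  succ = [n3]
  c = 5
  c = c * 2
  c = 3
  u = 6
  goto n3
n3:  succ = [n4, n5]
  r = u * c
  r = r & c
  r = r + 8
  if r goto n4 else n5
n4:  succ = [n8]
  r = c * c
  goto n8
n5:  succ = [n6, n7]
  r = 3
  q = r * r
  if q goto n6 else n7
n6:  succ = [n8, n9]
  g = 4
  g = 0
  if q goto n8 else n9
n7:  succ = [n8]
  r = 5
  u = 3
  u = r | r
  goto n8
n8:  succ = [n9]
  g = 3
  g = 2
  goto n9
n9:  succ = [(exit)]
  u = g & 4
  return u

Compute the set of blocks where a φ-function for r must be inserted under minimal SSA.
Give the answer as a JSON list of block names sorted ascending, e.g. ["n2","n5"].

Answer: ["n8", "n9"]

Working:
idom tree: n1←n0 n2←n0 n3←n2 n4←n3 n5←n3 n6←n5 n7←n5 n8←n0 n9←n0
Join-block Dom:
  n8: preds {n1,n4,n6,n7}: {n0,n1} ∩ {n0,n2,n3,n4} ∩ {n0,n2,n3,n5,n6} ∩ {n0,n2,n3,n5,n7} = {n0}; idom=n0
  n9: preds {n0,n6,n8}: {n0} ∩ {n0,n2,n3,n5,n6} ∩ {n0,n8} = {n0}; idom=n0

Frontier:
  join n8 pred n1: n1 stop@n0
  join n8 pred n4: n4→n3→n2 stop@n0
  join n8 pred n6: n6→n5→n3→n2 stop@n0
  join n8 pred n7: n7→n5→n3→n2 stop@n0
  join n9 pred n0: · stop@n0
  join n9 pred n6: n6→n5→n3→n2 stop@n0
  join n9 pred n8: n8 stop@n0
  DF(n0)=∅
  DF(n1)={n8}
  DF(n2)={n8,n9}
  DF(n3)={n8,n9}
  DF(n4)={n8}
  DF(n5)={n8,n9}
  DF(n6)={n8,n9}
  DF(n7)={n8}
  DF(n8)={n9}
  DF(n9)=∅

φ for r: defs {n3,n4,n5,n7}
  DF⁺ = {n8,n9}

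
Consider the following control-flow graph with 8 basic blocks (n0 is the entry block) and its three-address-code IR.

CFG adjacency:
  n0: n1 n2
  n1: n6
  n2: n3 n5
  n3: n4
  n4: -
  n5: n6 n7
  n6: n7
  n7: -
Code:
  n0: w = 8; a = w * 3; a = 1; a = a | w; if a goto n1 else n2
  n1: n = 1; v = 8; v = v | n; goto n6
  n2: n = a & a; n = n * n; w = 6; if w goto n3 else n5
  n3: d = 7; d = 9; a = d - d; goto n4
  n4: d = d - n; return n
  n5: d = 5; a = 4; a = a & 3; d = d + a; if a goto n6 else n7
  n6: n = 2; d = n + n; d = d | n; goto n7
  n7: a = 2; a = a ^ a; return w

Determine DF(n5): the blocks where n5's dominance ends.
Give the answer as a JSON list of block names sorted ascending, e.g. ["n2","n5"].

Answer: ["n6", "n7"]

Analysis:
idom tree: n1←n0 n2←n0 n3←n2 n4←n3 n5←n2 n6←n0 n7←n0
Dom∩ at merges:
  n6: preds {n1,n5}: {n0,n1} ∩ {n0,n2,n5} = {n0}; idom=n0
  n7: preds {n5,n6}: {n0,n2,n5} ∩ {n0,n6} = {n0}; idom=n0

Frontier:
  n6←n1: walk n1 to n0
  n6←n5: walk n5→n2 to n0
  n7←n5: walk n5→n2 to n0
  n7←n6: walk n6 to n0
  n0 → ∅
  n1 → {n6}
  n2 → {n6,n7}
  n3 → ∅
  n4 → ∅
  n5 → {n6,n7}
  n6 → {n7}
  n7 → ∅

DF(n5) = ["n6", "n7"]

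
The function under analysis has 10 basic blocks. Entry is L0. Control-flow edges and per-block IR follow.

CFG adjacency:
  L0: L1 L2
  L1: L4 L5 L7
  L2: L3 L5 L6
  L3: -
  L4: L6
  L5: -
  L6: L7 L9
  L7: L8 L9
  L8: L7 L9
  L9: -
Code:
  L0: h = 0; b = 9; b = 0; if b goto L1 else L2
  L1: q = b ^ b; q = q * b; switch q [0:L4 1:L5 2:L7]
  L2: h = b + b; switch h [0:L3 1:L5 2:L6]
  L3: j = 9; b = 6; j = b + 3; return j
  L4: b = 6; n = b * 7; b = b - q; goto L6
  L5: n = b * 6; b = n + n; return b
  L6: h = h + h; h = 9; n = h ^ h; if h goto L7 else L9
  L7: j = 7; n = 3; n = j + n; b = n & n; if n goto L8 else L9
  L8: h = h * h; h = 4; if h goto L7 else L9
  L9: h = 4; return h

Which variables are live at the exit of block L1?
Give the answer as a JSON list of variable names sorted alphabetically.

Block summaries:
  L0 def {b,h} use ∅
  L1 def {q} use {b}
  L2 def {h} use {b}
  L3 def {b,j} use ∅
  L4 def {b,n} use {q}
  L5 def {b,n} use {b}
  L6 def {h,n} use {h}
  L7 def {b,j,n} use ∅
  L8 def {h} use {h}
  L9 def {h} use ∅

Liveness:
  live L0: ∅→{b,h}
  live L1: {b,h}→{b,h,q}
  live L2: {b}→{b,h}
  live L3: ∅→∅
  live L4: {h,q}→{h}
  live L5: {b}→∅
  live L6: {h}→{h}
  live L7: {h}→{h}
  live L8: {h}→{h}
  live L9: ∅→∅

live-out(L1) = ["b", "h", "q"]

Answer: ["b", "h", "q"]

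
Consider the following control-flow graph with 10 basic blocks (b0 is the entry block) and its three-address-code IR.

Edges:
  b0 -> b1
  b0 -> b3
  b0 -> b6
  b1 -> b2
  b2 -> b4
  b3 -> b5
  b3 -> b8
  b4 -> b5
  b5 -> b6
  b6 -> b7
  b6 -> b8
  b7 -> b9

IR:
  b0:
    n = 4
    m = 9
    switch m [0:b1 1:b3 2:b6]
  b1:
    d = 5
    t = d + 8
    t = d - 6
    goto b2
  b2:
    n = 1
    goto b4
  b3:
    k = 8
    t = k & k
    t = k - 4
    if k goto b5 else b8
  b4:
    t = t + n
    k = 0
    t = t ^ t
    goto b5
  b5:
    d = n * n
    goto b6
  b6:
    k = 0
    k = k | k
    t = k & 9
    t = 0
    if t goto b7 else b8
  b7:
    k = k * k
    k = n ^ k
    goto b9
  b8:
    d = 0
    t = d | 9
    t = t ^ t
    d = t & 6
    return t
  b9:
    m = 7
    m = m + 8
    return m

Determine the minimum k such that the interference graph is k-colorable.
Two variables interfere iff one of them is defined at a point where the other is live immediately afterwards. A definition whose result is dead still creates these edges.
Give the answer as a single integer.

Per-block:
  b0 def {m,n} use ∅
  b1 def {d,t} use ∅
  b2 def {n} use ∅
  b3 def {k,t} use ∅
  b4 def {k,t} use {n,t}
  b5 def {d} use {n}
  b6 def {k,t} use ∅
  b7 def {k} use {k,n}
  b8 def {d,t} use ∅
  b9 def {m} use ∅

Liveness:
  b0 li=∅ lo={n}
  b1 li=∅ lo={t}
  b2 li={t} lo={n,t}
  b3 li={n} lo={n}
  b4 li={n,t} lo={n}
  b5 li={n} lo={n}
  b6 li={n} lo={k,n}
  b7 li={k,n} lo=∅
  b8 li=∅ lo=∅
  b9 li=∅ lo=∅

Interfere edges:
  d — {n,t}
  k — {n,t}
  m — {n}
  n — {d,k,m,t}
  t — {d,k,n}

Registers:
  clique {d,n,t} ⇒ need ≥ 3
  3-colouring: r0={n}  r1={m,t}  r2={d,k}
  χ = 3

Answer: 3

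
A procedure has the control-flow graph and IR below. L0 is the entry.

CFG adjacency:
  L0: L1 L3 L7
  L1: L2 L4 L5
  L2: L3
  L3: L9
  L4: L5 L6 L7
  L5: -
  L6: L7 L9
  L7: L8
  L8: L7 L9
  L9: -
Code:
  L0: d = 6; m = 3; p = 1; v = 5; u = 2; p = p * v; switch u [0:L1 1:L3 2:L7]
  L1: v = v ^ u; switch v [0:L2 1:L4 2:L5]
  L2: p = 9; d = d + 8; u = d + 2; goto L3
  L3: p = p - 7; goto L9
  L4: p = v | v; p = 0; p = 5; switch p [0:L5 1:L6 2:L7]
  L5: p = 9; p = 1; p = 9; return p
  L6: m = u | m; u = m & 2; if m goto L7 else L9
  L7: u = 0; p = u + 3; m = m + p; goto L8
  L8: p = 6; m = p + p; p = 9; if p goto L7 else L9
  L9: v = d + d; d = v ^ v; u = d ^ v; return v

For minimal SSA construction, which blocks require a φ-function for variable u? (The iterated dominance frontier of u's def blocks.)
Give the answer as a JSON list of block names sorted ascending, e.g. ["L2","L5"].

Answer: ["L3", "L7", "L9"]

Derivation:
idom tree: L1←L0 L2←L1 L3←L0 L4←L1 L5←L1 L6←L4 L7←L0 L8←L7 L9←L0
Dom∩ at merges:
  L3: preds {L0,L2}: {L0} ∩ {L0,L1,L2} = {L0}; idom=L0
  L5: preds {L1,L4}: {L0,L1} ∩ {L0,L1,L4} = {L0,L1}; idom=L1
  L7: preds {L0,L4,L6,L8}: {L0} ∩ {L0,L1,L4} ∩ {L0,L1,L4,L6} ∩ {L0,L7,L8} = {L0}; idom=L0
  L9: preds {L3,L6,L8}: {L0,L3} ∩ {L0,L1,L4,L6} ∩ {L0,L7,L8} = {L0}; idom=L0

DF walk-up:
  L3←L0: walk · to L0
  L3←L2: walk L2→L1 to L0
  L5←L1: walk · to L1
  L5←L4: walk L4 to L1
  L7←L0: walk · to L0
  L7←L4: walk L4→L1 to L0
  L7←L6: walk L6→L4→L1 to L0
  L7←L8: walk L8→L7 to L0
  L9←L3: walk L3 to L0
  L9←L6: walk L6→L4→L1 to L0
  L9←L8: walk L8→L7 to L0
  DF(L0)=∅
  DF(L1)={L3,L7,L9}
  DF(L2)={L3}
  DF(L3)={L9}
  DF(L4)={L5,L7,L9}
  DF(L5)=∅
  DF(L6)={L7,L9}
  DF(L7)={L7,L9}
  DF(L8)={L7,L9}
  DF(L9)=∅

φ for u: defs {L0,L2,L6,L7,L9}
  DF⁺ = {L3,L7,L9}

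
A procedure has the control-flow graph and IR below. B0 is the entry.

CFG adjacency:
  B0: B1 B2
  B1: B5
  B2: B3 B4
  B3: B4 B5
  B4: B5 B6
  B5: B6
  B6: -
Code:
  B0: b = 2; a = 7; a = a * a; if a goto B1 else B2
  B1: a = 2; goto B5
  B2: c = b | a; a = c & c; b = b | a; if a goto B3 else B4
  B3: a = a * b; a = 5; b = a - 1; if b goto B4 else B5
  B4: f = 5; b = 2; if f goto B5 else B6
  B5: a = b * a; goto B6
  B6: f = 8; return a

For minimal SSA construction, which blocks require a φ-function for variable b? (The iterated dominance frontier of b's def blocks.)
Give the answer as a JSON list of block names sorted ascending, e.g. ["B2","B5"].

idom tree: B1←B0 B2←B0 B3←B2 B4←B2 B5←B0 B6←B0
Dom at joins:
  B4: preds {B2,B3}: {B0,B2} ∩ {B0,B2,B3} = {B0,B2}; idom=B2
  B5: preds {B1,B3,B4}: {B0,B1} ∩ {B0,B2,B3} ∩ {B0,B2,B4} = {B0}; idom=B0
  B6: preds {B4,B5}: {B0,B2,B4} ∩ {B0,B5} = {B0}; idom=B0

Frontier:
  B4←B2: walk · to B2
  B4←B3: walk B3 to B2
  B5←B1: walk B1 to B0
  B5←B3: walk B3→B2 to B0
  B5←B4: walk B4→B2 to B0
  B6←B4: walk B4→B2 to B0
  B6←B5: walk B5 to B0
  B0: DF=∅
  B1: DF={B5}
  B2: DF={B5,B6}
  B3: DF={B4,B5}
  B4: DF={B5,B6}
  B5: DF={B6}
  B6: DF=∅

φ for b: defs {B0,B2,B3,B4}
  DF⁺ = {B4,B5,B6}

Answer: ["B4", "B5", "B6"]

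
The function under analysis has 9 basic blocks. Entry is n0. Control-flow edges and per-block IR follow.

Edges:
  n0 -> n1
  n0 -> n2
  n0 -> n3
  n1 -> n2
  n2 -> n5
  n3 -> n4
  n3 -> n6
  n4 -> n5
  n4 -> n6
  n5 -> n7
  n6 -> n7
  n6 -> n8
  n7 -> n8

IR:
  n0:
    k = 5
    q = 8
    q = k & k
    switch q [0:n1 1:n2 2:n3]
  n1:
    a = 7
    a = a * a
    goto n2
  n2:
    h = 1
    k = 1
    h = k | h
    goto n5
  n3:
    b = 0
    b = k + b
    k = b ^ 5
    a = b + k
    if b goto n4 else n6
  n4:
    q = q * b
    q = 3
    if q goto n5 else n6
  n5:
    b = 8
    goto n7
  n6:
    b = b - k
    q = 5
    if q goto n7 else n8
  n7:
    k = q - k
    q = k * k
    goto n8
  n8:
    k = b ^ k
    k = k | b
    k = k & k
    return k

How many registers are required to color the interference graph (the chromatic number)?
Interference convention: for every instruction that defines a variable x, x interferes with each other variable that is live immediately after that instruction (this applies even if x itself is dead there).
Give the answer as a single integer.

Per-block:
  n0: {k,q} / ∅
  n1: {a} / ∅
  n2: {h,k} / ∅
  n3: {a,b,k} / {k}
  n4: {q} / {b,q}
  n5: {b} / ∅
  n6: {b,q} / {b,k}
  n7: {k,q} / {k,q}
  n8: {k} / {b,k}

Backward fixpoint:
  n0 li=∅ lo={k,q}
  n1 li={q} lo={q}
  n2 li={q} lo={k,q}
  n3 li={k,q} lo={b,k,q}
  n4 li={b,k,q} lo={b,k,q}
  n5 li={k,q} lo={b,k,q}
  n6 li={b,k} lo={b,k,q}
  n7 li={b,k,q} lo={b,k}
  n8 li={b,k} lo=∅

Conflict graph:
  a: {b,k,q}
  b: {a,k,q}
  h: {k,q}
  k: {a,b,h,q}
  q: {a,b,h,k}

Chromatic number:
  clique {a,b,k,q} ⇒ need ≥ 4
  assign a→c2 b→c3 h→c2 k→c0 q→c1 — no edge inside a register ⇒ χ ≤ 4
  χ = 4

Answer: 4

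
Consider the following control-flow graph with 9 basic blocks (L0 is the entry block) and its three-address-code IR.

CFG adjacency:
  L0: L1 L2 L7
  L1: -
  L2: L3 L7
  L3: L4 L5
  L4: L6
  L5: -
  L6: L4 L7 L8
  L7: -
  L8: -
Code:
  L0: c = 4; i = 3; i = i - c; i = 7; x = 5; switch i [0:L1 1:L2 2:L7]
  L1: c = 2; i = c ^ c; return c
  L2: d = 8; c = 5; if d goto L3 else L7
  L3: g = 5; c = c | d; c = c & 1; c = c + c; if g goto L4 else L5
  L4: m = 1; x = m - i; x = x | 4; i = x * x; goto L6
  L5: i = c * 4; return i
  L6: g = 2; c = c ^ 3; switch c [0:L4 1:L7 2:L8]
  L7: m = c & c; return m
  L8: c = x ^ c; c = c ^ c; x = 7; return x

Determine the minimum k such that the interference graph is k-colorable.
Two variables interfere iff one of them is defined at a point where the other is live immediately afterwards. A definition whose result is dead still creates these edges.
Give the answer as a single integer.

Block summaries:
  L0: def={c,i,x} ue=∅
  L1: def={c,i} ue=∅
  L2: def={c,d} ue=∅
  L3: def={c,g} ue={c,d}
  L4: def={i,m,x} ue={i}
  L5: def={i} ue={c}
  L6: def={c,g} ue={c}
  L7: def={m} ue={c}
  L8: def={c,x} ue={c,x}

Backward fixpoint:
  L0: in=∅ out={c,i}
  L1: in=∅ out=∅
  L2: in={i} out={c,d,i}
  L3: in={c,d,i} out={c,i}
  L4: in={c,i} out={c,i,x}
  L5: in={c} out=∅
  L6: in={c,i,x} out={c,i,x}
  L7: in={c} out=∅
  L8: in={c,x} out=∅

Interfere edges:
  c↔{d,g,i,m,x}
  d↔{c,g,i}
  g↔{c,d,i,x}
  i↔{c,d,g,m,x}
  m↔{c,i}
  x↔{c,g,i}

Colouring:
  clique {c,d,g,i} ⇒ need ≥ 4
  assign c→r0 d→r3 g→r2 i→r1 m→r2 x→r3 — no edge inside a register ⇒ χ ≤ 4
  χ = 4

Answer: 4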